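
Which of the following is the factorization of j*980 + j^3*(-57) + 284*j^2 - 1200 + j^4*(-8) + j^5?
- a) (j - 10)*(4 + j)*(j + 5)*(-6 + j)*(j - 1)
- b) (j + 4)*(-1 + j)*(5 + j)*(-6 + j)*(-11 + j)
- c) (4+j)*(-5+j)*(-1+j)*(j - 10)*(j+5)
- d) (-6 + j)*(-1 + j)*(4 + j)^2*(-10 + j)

We need to factor j*980 + j^3*(-57) + 284*j^2 - 1200 + j^4*(-8) + j^5.
The factored form is (j - 10)*(4 + j)*(j + 5)*(-6 + j)*(j - 1).
a) (j - 10)*(4 + j)*(j + 5)*(-6 + j)*(j - 1)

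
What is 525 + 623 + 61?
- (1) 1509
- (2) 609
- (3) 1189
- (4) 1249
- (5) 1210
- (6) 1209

First: 525 + 623 = 1148
Then: 1148 + 61 = 1209
6) 1209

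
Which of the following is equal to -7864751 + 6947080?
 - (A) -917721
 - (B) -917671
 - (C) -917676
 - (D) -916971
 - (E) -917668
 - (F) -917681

-7864751 + 6947080 = -917671
B) -917671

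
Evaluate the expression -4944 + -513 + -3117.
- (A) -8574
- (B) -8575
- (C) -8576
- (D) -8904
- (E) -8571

First: -4944 + -513 = -5457
Then: -5457 + -3117 = -8574
A) -8574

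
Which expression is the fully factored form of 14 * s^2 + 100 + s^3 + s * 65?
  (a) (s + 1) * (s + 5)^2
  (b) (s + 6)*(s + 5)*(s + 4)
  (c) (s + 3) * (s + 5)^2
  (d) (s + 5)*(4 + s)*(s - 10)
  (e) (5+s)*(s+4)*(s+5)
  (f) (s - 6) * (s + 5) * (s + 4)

We need to factor 14 * s^2 + 100 + s^3 + s * 65.
The factored form is (5+s)*(s+4)*(s+5).
e) (5+s)*(s+4)*(s+5)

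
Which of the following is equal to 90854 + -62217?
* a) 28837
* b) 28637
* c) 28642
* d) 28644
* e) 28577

90854 + -62217 = 28637
b) 28637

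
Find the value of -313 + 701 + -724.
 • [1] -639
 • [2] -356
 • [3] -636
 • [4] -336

First: -313 + 701 = 388
Then: 388 + -724 = -336
4) -336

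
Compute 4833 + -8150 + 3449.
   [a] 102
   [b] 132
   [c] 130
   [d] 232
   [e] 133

First: 4833 + -8150 = -3317
Then: -3317 + 3449 = 132
b) 132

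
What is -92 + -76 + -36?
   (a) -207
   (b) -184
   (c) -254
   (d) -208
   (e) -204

First: -92 + -76 = -168
Then: -168 + -36 = -204
e) -204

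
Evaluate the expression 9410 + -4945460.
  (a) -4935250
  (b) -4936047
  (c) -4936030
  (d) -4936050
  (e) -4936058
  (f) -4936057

9410 + -4945460 = -4936050
d) -4936050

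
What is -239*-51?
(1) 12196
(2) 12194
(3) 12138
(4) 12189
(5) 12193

-239 * -51 = 12189
4) 12189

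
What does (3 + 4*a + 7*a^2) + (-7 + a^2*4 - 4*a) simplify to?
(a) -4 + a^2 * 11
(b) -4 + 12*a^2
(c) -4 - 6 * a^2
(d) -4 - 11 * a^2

Adding the polynomials and combining like terms:
(3 + 4*a + 7*a^2) + (-7 + a^2*4 - 4*a)
= -4 + a^2 * 11
a) -4 + a^2 * 11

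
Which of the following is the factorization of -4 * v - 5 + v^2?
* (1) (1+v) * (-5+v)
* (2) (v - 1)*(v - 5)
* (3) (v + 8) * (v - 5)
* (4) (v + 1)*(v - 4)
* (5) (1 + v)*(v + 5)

We need to factor -4 * v - 5 + v^2.
The factored form is (1+v) * (-5+v).
1) (1+v) * (-5+v)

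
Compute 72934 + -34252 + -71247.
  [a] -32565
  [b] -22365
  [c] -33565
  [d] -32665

First: 72934 + -34252 = 38682
Then: 38682 + -71247 = -32565
a) -32565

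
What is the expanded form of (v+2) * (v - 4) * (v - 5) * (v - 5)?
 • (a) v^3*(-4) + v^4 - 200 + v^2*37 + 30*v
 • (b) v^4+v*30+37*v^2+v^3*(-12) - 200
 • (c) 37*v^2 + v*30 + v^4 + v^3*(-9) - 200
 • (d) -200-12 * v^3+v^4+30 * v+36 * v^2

Expanding (v+2) * (v - 4) * (v - 5) * (v - 5):
= v^4+v*30+37*v^2+v^3*(-12) - 200
b) v^4+v*30+37*v^2+v^3*(-12) - 200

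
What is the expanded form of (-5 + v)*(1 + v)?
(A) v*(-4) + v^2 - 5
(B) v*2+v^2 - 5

Expanding (-5 + v)*(1 + v):
= v*(-4) + v^2 - 5
A) v*(-4) + v^2 - 5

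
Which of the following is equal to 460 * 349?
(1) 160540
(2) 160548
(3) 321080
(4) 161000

460 * 349 = 160540
1) 160540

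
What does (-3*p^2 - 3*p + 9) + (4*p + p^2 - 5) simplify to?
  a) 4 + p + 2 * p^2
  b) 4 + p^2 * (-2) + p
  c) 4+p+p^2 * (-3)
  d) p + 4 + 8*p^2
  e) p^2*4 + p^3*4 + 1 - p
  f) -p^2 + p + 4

Adding the polynomials and combining like terms:
(-3*p^2 - 3*p + 9) + (4*p + p^2 - 5)
= 4 + p^2 * (-2) + p
b) 4 + p^2 * (-2) + p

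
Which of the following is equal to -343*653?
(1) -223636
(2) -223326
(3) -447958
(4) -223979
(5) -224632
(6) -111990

-343 * 653 = -223979
4) -223979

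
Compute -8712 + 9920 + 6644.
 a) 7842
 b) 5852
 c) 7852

First: -8712 + 9920 = 1208
Then: 1208 + 6644 = 7852
c) 7852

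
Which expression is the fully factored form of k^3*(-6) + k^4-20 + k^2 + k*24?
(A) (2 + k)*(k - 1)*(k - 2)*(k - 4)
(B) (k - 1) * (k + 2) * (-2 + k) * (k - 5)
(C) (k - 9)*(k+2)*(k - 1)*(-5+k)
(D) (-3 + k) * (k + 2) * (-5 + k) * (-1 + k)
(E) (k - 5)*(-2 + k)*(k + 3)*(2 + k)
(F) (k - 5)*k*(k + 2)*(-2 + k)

We need to factor k^3*(-6) + k^4-20 + k^2 + k*24.
The factored form is (k - 1) * (k + 2) * (-2 + k) * (k - 5).
B) (k - 1) * (k + 2) * (-2 + k) * (k - 5)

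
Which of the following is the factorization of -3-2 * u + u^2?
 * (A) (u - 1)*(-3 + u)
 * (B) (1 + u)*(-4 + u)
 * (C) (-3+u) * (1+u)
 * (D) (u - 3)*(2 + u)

We need to factor -3-2 * u + u^2.
The factored form is (-3+u) * (1+u).
C) (-3+u) * (1+u)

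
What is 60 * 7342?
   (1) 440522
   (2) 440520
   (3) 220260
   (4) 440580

60 * 7342 = 440520
2) 440520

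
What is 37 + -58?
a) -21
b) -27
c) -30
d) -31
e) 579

37 + -58 = -21
a) -21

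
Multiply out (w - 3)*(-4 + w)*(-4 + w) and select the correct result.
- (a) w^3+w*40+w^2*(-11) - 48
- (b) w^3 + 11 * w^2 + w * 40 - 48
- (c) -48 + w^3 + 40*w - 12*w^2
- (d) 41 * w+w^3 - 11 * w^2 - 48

Expanding (w - 3)*(-4 + w)*(-4 + w):
= w^3+w*40+w^2*(-11) - 48
a) w^3+w*40+w^2*(-11) - 48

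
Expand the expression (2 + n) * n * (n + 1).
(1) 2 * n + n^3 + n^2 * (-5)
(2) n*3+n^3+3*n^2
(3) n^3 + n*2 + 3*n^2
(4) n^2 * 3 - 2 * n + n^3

Expanding (2 + n) * n * (n + 1):
= n^3 + n*2 + 3*n^2
3) n^3 + n*2 + 3*n^2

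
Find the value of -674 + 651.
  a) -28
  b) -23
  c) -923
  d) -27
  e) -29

-674 + 651 = -23
b) -23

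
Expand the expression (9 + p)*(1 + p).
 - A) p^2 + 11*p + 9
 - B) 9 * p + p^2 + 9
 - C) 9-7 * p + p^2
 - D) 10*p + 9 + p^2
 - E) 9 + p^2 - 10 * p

Expanding (9 + p)*(1 + p):
= 10*p + 9 + p^2
D) 10*p + 9 + p^2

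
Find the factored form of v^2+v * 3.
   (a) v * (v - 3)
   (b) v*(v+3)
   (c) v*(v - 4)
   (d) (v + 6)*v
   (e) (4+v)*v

We need to factor v^2+v * 3.
The factored form is v*(v+3).
b) v*(v+3)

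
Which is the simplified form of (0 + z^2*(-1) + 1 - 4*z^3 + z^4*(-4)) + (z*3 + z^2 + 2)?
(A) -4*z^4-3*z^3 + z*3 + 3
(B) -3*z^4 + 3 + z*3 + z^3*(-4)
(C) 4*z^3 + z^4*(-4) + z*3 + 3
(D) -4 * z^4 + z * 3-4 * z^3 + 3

Adding the polynomials and combining like terms:
(0 + z^2*(-1) + 1 - 4*z^3 + z^4*(-4)) + (z*3 + z^2 + 2)
= -4 * z^4 + z * 3-4 * z^3 + 3
D) -4 * z^4 + z * 3-4 * z^3 + 3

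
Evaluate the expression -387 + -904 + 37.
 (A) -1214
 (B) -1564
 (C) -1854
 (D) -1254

First: -387 + -904 = -1291
Then: -1291 + 37 = -1254
D) -1254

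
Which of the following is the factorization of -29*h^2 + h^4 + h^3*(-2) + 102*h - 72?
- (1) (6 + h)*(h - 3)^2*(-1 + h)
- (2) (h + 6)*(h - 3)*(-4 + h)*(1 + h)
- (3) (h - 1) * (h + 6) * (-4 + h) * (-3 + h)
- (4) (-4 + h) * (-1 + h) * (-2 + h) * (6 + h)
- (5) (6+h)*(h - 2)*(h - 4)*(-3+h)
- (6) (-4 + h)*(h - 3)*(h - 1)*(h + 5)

We need to factor -29*h^2 + h^4 + h^3*(-2) + 102*h - 72.
The factored form is (h - 1) * (h + 6) * (-4 + h) * (-3 + h).
3) (h - 1) * (h + 6) * (-4 + h) * (-3 + h)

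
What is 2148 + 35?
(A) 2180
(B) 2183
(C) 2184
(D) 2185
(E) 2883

2148 + 35 = 2183
B) 2183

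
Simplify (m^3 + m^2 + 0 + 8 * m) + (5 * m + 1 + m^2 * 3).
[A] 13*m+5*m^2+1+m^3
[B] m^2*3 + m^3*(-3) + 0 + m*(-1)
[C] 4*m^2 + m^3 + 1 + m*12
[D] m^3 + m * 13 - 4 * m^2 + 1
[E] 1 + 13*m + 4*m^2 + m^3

Adding the polynomials and combining like terms:
(m^3 + m^2 + 0 + 8*m) + (5*m + 1 + m^2*3)
= 1 + 13*m + 4*m^2 + m^3
E) 1 + 13*m + 4*m^2 + m^3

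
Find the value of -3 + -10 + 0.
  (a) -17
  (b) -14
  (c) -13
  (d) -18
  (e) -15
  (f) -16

First: -3 + -10 = -13
Then: -13 + 0 = -13
c) -13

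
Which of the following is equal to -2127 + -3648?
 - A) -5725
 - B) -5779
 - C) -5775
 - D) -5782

-2127 + -3648 = -5775
C) -5775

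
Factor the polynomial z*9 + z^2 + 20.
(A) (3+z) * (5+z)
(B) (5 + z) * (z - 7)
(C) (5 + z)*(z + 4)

We need to factor z*9 + z^2 + 20.
The factored form is (5 + z)*(z + 4).
C) (5 + z)*(z + 4)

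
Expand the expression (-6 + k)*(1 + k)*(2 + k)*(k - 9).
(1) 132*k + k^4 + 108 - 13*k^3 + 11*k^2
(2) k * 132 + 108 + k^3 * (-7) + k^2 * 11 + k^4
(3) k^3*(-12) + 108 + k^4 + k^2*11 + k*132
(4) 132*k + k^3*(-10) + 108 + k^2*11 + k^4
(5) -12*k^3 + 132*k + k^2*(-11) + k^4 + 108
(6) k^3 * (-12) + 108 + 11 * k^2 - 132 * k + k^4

Expanding (-6 + k)*(1 + k)*(2 + k)*(k - 9):
= k^3*(-12) + 108 + k^4 + k^2*11 + k*132
3) k^3*(-12) + 108 + k^4 + k^2*11 + k*132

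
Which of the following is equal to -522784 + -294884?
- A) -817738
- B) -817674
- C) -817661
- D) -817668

-522784 + -294884 = -817668
D) -817668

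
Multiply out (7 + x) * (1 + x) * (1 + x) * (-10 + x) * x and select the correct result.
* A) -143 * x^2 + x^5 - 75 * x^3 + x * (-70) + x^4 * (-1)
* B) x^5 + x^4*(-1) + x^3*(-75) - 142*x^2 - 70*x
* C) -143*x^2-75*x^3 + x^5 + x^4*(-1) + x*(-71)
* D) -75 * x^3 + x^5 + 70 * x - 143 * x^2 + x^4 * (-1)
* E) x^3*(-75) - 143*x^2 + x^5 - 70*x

Expanding (7 + x) * (1 + x) * (1 + x) * (-10 + x) * x:
= -143 * x^2 + x^5 - 75 * x^3 + x * (-70) + x^4 * (-1)
A) -143 * x^2 + x^5 - 75 * x^3 + x * (-70) + x^4 * (-1)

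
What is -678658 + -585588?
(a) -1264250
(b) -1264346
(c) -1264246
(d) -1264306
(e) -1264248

-678658 + -585588 = -1264246
c) -1264246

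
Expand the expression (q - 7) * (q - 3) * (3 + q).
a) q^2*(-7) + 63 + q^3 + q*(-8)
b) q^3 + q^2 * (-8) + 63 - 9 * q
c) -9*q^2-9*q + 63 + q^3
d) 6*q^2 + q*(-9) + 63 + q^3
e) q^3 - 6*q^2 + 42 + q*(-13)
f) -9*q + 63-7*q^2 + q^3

Expanding (q - 7) * (q - 3) * (3 + q):
= -9*q + 63-7*q^2 + q^3
f) -9*q + 63-7*q^2 + q^3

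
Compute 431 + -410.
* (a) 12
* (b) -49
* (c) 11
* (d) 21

431 + -410 = 21
d) 21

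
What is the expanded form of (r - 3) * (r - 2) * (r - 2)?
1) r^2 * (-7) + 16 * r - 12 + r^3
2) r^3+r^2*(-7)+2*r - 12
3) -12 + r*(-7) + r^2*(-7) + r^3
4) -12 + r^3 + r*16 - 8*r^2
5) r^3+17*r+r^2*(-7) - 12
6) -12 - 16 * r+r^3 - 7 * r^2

Expanding (r - 3) * (r - 2) * (r - 2):
= r^2 * (-7) + 16 * r - 12 + r^3
1) r^2 * (-7) + 16 * r - 12 + r^3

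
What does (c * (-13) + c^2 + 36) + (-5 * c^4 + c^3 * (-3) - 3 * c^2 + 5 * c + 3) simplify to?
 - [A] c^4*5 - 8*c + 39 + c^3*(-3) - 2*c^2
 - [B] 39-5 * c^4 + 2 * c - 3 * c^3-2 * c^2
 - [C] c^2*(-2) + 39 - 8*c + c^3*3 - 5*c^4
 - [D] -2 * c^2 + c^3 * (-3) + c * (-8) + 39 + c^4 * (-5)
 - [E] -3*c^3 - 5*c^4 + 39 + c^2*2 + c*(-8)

Adding the polynomials and combining like terms:
(c*(-13) + c^2 + 36) + (-5*c^4 + c^3*(-3) - 3*c^2 + 5*c + 3)
= -2 * c^2 + c^3 * (-3) + c * (-8) + 39 + c^4 * (-5)
D) -2 * c^2 + c^3 * (-3) + c * (-8) + 39 + c^4 * (-5)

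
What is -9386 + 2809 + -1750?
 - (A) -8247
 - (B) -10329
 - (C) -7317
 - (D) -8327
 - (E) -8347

First: -9386 + 2809 = -6577
Then: -6577 + -1750 = -8327
D) -8327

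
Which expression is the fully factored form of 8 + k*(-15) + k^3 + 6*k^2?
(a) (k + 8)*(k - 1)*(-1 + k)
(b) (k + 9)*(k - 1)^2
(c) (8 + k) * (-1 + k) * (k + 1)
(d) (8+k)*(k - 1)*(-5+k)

We need to factor 8 + k*(-15) + k^3 + 6*k^2.
The factored form is (k + 8)*(k - 1)*(-1 + k).
a) (k + 8)*(k - 1)*(-1 + k)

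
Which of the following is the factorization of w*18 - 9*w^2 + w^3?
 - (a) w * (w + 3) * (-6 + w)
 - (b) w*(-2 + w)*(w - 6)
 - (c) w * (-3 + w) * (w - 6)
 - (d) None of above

We need to factor w*18 - 9*w^2 + w^3.
The factored form is w * (-3 + w) * (w - 6).
c) w * (-3 + w) * (w - 6)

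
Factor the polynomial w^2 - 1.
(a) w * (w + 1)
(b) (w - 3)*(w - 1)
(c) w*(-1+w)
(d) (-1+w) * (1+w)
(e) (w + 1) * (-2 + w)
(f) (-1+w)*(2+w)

We need to factor w^2 - 1.
The factored form is (-1+w) * (1+w).
d) (-1+w) * (1+w)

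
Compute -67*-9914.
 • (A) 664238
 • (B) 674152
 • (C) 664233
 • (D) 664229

-67 * -9914 = 664238
A) 664238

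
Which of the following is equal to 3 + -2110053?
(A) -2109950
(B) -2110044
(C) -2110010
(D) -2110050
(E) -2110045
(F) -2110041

3 + -2110053 = -2110050
D) -2110050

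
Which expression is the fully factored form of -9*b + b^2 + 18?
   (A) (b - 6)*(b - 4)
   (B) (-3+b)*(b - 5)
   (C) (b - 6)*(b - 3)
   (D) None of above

We need to factor -9*b + b^2 + 18.
The factored form is (b - 6)*(b - 3).
C) (b - 6)*(b - 3)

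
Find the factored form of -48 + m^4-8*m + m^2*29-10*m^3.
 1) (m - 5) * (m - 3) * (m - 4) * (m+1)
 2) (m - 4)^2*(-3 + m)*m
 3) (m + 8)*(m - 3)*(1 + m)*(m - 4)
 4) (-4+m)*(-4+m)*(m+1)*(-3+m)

We need to factor -48 + m^4-8*m + m^2*29-10*m^3.
The factored form is (-4+m)*(-4+m)*(m+1)*(-3+m).
4) (-4+m)*(-4+m)*(m+1)*(-3+m)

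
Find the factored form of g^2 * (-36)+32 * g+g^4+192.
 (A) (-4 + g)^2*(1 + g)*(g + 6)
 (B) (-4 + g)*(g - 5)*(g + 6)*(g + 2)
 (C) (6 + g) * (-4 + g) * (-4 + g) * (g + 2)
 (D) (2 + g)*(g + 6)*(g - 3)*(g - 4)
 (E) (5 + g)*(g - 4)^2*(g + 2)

We need to factor g^2 * (-36)+32 * g+g^4+192.
The factored form is (6 + g) * (-4 + g) * (-4 + g) * (g + 2).
C) (6 + g) * (-4 + g) * (-4 + g) * (g + 2)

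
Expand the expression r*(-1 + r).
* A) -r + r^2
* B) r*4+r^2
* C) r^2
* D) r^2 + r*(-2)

Expanding r*(-1 + r):
= -r + r^2
A) -r + r^2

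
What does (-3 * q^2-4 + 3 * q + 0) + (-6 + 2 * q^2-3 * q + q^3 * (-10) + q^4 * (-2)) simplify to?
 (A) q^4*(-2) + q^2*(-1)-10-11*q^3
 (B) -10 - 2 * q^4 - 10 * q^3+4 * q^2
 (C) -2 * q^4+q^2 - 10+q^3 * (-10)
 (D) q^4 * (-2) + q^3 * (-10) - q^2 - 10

Adding the polynomials and combining like terms:
(-3*q^2 - 4 + 3*q + 0) + (-6 + 2*q^2 - 3*q + q^3*(-10) + q^4*(-2))
= q^4 * (-2) + q^3 * (-10) - q^2 - 10
D) q^4 * (-2) + q^3 * (-10) - q^2 - 10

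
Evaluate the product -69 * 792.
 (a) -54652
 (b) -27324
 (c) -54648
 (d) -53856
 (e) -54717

-69 * 792 = -54648
c) -54648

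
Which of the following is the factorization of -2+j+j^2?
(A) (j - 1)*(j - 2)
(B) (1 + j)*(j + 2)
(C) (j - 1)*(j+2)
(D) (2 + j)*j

We need to factor -2+j+j^2.
The factored form is (j - 1)*(j+2).
C) (j - 1)*(j+2)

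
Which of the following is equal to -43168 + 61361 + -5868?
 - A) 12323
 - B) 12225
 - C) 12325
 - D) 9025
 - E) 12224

First: -43168 + 61361 = 18193
Then: 18193 + -5868 = 12325
C) 12325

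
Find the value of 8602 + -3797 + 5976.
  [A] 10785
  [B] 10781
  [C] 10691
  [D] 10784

First: 8602 + -3797 = 4805
Then: 4805 + 5976 = 10781
B) 10781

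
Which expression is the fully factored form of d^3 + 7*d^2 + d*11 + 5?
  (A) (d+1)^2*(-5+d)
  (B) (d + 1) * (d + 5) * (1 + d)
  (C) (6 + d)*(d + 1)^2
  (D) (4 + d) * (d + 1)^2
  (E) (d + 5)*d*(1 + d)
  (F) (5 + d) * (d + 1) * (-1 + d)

We need to factor d^3 + 7*d^2 + d*11 + 5.
The factored form is (d + 1) * (d + 5) * (1 + d).
B) (d + 1) * (d + 5) * (1 + d)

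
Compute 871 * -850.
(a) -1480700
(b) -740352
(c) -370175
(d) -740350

871 * -850 = -740350
d) -740350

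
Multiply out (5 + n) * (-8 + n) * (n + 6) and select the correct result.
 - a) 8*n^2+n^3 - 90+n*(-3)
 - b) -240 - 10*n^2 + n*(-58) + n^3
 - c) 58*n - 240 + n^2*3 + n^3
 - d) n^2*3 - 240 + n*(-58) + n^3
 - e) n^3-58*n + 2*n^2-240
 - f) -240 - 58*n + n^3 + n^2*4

Expanding (5 + n) * (-8 + n) * (n + 6):
= n^2*3 - 240 + n*(-58) + n^3
d) n^2*3 - 240 + n*(-58) + n^3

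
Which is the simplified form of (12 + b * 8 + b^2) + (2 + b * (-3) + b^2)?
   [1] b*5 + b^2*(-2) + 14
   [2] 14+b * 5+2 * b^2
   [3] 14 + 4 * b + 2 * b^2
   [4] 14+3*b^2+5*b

Adding the polynomials and combining like terms:
(12 + b*8 + b^2) + (2 + b*(-3) + b^2)
= 14+b * 5+2 * b^2
2) 14+b * 5+2 * b^2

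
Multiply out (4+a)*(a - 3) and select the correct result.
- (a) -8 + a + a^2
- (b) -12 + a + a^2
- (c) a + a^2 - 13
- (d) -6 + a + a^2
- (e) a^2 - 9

Expanding (4+a)*(a - 3):
= -12 + a + a^2
b) -12 + a + a^2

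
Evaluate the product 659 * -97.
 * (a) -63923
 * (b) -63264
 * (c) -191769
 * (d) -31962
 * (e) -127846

659 * -97 = -63923
a) -63923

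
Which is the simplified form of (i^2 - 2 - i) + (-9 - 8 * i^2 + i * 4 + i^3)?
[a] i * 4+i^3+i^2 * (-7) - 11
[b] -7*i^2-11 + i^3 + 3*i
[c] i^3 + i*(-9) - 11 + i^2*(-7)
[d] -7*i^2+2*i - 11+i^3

Adding the polynomials and combining like terms:
(i^2 - 2 - i) + (-9 - 8*i^2 + i*4 + i^3)
= -7*i^2-11 + i^3 + 3*i
b) -7*i^2-11 + i^3 + 3*i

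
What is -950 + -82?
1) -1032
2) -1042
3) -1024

-950 + -82 = -1032
1) -1032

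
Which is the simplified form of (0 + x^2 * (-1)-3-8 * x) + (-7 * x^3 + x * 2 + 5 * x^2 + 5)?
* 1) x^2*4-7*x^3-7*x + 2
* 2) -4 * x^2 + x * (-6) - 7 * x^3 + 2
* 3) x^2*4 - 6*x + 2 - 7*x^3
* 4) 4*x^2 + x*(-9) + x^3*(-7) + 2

Adding the polynomials and combining like terms:
(0 + x^2*(-1) - 3 - 8*x) + (-7*x^3 + x*2 + 5*x^2 + 5)
= x^2*4 - 6*x + 2 - 7*x^3
3) x^2*4 - 6*x + 2 - 7*x^3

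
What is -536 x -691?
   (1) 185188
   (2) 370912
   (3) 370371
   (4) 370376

-536 * -691 = 370376
4) 370376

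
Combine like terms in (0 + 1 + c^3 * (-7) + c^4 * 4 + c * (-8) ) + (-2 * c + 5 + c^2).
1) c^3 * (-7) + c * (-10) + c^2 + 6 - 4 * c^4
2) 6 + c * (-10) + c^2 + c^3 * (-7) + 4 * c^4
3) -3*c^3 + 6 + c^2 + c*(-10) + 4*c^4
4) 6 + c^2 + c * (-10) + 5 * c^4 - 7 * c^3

Adding the polynomials and combining like terms:
(0 + 1 + c^3*(-7) + c^4*4 + c*(-8)) + (-2*c + 5 + c^2)
= 6 + c * (-10) + c^2 + c^3 * (-7) + 4 * c^4
2) 6 + c * (-10) + c^2 + c^3 * (-7) + 4 * c^4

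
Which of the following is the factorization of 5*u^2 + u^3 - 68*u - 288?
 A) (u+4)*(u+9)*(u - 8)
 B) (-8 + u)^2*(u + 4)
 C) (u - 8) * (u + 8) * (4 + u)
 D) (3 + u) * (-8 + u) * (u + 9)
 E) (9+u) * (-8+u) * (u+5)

We need to factor 5*u^2 + u^3 - 68*u - 288.
The factored form is (u+4)*(u+9)*(u - 8).
A) (u+4)*(u+9)*(u - 8)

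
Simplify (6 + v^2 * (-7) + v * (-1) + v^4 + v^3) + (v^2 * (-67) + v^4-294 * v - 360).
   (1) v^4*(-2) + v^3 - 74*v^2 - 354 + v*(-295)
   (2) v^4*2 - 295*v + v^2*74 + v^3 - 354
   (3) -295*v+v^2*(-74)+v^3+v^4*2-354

Adding the polynomials and combining like terms:
(6 + v^2*(-7) + v*(-1) + v^4 + v^3) + (v^2*(-67) + v^4 - 294*v - 360)
= -295*v+v^2*(-74)+v^3+v^4*2-354
3) -295*v+v^2*(-74)+v^3+v^4*2-354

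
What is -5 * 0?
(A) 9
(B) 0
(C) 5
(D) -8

-5 * 0 = 0
B) 0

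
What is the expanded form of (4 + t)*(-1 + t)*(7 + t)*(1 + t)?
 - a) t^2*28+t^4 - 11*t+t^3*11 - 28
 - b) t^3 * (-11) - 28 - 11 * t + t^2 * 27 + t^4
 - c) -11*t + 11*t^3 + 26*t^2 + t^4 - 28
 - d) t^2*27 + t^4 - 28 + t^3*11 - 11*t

Expanding (4 + t)*(-1 + t)*(7 + t)*(1 + t):
= t^2*27 + t^4 - 28 + t^3*11 - 11*t
d) t^2*27 + t^4 - 28 + t^3*11 - 11*t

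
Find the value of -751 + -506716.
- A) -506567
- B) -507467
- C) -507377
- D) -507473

-751 + -506716 = -507467
B) -507467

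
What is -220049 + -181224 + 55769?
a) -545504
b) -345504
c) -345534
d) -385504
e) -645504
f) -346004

First: -220049 + -181224 = -401273
Then: -401273 + 55769 = -345504
b) -345504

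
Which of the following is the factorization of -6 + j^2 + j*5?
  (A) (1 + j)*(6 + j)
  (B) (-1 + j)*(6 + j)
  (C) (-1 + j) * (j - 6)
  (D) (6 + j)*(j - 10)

We need to factor -6 + j^2 + j*5.
The factored form is (-1 + j)*(6 + j).
B) (-1 + j)*(6 + j)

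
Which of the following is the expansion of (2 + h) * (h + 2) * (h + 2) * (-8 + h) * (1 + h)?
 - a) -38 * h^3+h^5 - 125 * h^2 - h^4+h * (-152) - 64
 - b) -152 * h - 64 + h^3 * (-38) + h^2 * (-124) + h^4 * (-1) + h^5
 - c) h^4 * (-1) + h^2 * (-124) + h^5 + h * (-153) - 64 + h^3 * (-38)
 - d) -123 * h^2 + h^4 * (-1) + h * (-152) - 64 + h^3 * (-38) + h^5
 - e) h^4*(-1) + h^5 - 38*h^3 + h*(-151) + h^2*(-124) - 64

Expanding (2 + h) * (h + 2) * (h + 2) * (-8 + h) * (1 + h):
= -152 * h - 64 + h^3 * (-38) + h^2 * (-124) + h^4 * (-1) + h^5
b) -152 * h - 64 + h^3 * (-38) + h^2 * (-124) + h^4 * (-1) + h^5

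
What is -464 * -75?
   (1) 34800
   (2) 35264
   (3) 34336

-464 * -75 = 34800
1) 34800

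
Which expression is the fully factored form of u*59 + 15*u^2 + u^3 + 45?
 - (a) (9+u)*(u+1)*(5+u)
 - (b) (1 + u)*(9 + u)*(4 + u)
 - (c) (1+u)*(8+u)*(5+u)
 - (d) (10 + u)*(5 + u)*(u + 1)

We need to factor u*59 + 15*u^2 + u^3 + 45.
The factored form is (9+u)*(u+1)*(5+u).
a) (9+u)*(u+1)*(5+u)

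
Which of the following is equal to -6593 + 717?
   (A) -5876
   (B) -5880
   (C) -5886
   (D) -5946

-6593 + 717 = -5876
A) -5876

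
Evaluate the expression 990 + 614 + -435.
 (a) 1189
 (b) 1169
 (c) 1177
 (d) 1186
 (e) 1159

First: 990 + 614 = 1604
Then: 1604 + -435 = 1169
b) 1169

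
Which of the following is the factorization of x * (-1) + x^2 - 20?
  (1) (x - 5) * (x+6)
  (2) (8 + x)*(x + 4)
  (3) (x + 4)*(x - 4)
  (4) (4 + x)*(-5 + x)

We need to factor x * (-1) + x^2 - 20.
The factored form is (4 + x)*(-5 + x).
4) (4 + x)*(-5 + x)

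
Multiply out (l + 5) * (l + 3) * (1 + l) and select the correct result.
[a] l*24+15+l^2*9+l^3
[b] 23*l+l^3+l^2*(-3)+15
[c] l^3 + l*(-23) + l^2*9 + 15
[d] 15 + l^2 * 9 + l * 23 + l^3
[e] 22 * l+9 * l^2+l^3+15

Expanding (l + 5) * (l + 3) * (1 + l):
= 15 + l^2 * 9 + l * 23 + l^3
d) 15 + l^2 * 9 + l * 23 + l^3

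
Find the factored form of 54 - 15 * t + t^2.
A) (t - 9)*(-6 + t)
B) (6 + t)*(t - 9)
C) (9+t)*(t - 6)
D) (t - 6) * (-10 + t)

We need to factor 54 - 15 * t + t^2.
The factored form is (t - 9)*(-6 + t).
A) (t - 9)*(-6 + t)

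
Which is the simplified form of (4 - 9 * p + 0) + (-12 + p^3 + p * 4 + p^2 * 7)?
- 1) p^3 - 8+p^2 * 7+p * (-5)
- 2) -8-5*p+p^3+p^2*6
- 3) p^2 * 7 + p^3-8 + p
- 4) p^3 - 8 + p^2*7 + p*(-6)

Adding the polynomials and combining like terms:
(4 - 9*p + 0) + (-12 + p^3 + p*4 + p^2*7)
= p^3 - 8+p^2 * 7+p * (-5)
1) p^3 - 8+p^2 * 7+p * (-5)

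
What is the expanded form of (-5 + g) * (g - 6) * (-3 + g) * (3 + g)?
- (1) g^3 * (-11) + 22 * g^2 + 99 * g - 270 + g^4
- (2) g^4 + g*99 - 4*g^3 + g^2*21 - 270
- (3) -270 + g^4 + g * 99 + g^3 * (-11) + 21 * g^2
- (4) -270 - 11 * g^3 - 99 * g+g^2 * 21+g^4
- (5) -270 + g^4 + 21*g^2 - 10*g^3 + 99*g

Expanding (-5 + g) * (g - 6) * (-3 + g) * (3 + g):
= -270 + g^4 + g * 99 + g^3 * (-11) + 21 * g^2
3) -270 + g^4 + g * 99 + g^3 * (-11) + 21 * g^2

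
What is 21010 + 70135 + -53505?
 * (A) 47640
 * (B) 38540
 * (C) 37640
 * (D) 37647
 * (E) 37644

First: 21010 + 70135 = 91145
Then: 91145 + -53505 = 37640
C) 37640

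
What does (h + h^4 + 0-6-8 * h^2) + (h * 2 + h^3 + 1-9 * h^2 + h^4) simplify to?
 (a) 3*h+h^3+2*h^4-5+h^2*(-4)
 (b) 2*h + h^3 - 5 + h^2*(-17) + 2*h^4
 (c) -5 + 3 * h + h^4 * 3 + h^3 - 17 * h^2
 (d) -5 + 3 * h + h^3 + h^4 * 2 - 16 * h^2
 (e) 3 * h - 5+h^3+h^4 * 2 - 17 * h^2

Adding the polynomials and combining like terms:
(h + h^4 + 0 - 6 - 8*h^2) + (h*2 + h^3 + 1 - 9*h^2 + h^4)
= 3 * h - 5+h^3+h^4 * 2 - 17 * h^2
e) 3 * h - 5+h^3+h^4 * 2 - 17 * h^2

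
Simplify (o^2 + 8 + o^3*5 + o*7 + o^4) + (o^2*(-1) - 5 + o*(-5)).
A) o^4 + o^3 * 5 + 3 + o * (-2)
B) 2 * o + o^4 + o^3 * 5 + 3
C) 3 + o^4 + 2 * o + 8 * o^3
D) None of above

Adding the polynomials and combining like terms:
(o^2 + 8 + o^3*5 + o*7 + o^4) + (o^2*(-1) - 5 + o*(-5))
= 2 * o + o^4 + o^3 * 5 + 3
B) 2 * o + o^4 + o^3 * 5 + 3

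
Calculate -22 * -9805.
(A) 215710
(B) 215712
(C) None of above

-22 * -9805 = 215710
A) 215710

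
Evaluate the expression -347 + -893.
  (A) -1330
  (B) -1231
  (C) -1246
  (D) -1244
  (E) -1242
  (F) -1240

-347 + -893 = -1240
F) -1240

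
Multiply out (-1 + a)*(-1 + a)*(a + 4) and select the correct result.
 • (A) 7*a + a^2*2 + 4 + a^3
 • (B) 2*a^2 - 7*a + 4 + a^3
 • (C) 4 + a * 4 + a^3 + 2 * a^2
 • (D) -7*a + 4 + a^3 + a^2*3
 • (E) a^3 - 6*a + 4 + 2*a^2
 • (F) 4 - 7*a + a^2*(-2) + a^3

Expanding (-1 + a)*(-1 + a)*(a + 4):
= 2*a^2 - 7*a + 4 + a^3
B) 2*a^2 - 7*a + 4 + a^3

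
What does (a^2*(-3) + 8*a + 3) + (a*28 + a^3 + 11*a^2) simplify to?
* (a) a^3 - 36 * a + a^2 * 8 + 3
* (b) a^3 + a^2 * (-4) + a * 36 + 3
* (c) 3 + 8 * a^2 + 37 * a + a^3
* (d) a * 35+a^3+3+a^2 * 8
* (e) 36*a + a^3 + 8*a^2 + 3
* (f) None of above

Adding the polynomials and combining like terms:
(a^2*(-3) + 8*a + 3) + (a*28 + a^3 + 11*a^2)
= 36*a + a^3 + 8*a^2 + 3
e) 36*a + a^3 + 8*a^2 + 3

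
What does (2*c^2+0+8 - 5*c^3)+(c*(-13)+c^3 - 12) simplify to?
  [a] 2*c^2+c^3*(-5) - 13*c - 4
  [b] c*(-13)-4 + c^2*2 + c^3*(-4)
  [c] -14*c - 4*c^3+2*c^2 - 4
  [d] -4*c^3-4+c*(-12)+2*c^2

Adding the polynomials and combining like terms:
(2*c^2 + 0 + 8 - 5*c^3) + (c*(-13) + c^3 - 12)
= c*(-13)-4 + c^2*2 + c^3*(-4)
b) c*(-13)-4 + c^2*2 + c^3*(-4)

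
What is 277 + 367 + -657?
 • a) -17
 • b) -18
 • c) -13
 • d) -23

First: 277 + 367 = 644
Then: 644 + -657 = -13
c) -13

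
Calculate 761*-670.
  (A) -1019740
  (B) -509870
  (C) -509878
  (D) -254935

761 * -670 = -509870
B) -509870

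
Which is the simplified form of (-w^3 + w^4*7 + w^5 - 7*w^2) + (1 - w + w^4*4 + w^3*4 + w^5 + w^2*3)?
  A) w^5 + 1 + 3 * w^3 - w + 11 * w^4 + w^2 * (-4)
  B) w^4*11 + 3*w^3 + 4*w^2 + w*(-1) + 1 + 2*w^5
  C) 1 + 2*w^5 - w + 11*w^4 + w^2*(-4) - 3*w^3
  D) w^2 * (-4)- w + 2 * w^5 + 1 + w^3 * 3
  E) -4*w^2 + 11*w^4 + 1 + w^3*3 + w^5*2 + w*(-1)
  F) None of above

Adding the polynomials and combining like terms:
(-w^3 + w^4*7 + w^5 - 7*w^2) + (1 - w + w^4*4 + w^3*4 + w^5 + w^2*3)
= -4*w^2 + 11*w^4 + 1 + w^3*3 + w^5*2 + w*(-1)
E) -4*w^2 + 11*w^4 + 1 + w^3*3 + w^5*2 + w*(-1)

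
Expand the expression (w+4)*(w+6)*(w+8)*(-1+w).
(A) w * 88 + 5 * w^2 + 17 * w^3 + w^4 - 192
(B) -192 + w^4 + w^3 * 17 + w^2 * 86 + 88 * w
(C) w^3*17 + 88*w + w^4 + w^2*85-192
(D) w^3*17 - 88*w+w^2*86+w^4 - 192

Expanding (w+4)*(w+6)*(w+8)*(-1+w):
= -192 + w^4 + w^3 * 17 + w^2 * 86 + 88 * w
B) -192 + w^4 + w^3 * 17 + w^2 * 86 + 88 * w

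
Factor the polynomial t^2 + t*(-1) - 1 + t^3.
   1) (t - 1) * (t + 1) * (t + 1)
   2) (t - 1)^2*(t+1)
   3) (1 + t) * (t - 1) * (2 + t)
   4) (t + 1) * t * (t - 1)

We need to factor t^2 + t*(-1) - 1 + t^3.
The factored form is (t - 1) * (t + 1) * (t + 1).
1) (t - 1) * (t + 1) * (t + 1)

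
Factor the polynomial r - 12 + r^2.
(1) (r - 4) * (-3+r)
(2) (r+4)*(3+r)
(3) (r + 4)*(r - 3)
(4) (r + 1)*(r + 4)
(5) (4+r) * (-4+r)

We need to factor r - 12 + r^2.
The factored form is (r + 4)*(r - 3).
3) (r + 4)*(r - 3)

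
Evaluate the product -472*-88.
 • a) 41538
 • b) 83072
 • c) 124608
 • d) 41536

-472 * -88 = 41536
d) 41536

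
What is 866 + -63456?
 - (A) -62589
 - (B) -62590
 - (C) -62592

866 + -63456 = -62590
B) -62590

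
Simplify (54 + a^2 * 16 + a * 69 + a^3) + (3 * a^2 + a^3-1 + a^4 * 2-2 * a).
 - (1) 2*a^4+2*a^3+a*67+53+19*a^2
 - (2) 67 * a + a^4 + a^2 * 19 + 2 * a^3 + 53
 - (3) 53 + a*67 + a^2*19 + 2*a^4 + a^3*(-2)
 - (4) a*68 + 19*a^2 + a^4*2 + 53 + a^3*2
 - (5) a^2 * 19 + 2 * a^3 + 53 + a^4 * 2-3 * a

Adding the polynomials and combining like terms:
(54 + a^2*16 + a*69 + a^3) + (3*a^2 + a^3 - 1 + a^4*2 - 2*a)
= 2*a^4+2*a^3+a*67+53+19*a^2
1) 2*a^4+2*a^3+a*67+53+19*a^2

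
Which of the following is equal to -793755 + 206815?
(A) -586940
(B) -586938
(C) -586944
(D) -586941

-793755 + 206815 = -586940
A) -586940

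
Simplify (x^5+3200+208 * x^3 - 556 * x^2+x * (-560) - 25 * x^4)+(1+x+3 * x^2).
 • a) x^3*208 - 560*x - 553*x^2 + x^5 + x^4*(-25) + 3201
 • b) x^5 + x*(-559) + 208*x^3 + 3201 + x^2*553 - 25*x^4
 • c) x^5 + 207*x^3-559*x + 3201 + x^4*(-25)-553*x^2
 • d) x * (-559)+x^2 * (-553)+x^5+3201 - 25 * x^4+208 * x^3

Adding the polynomials and combining like terms:
(x^5 + 3200 + 208*x^3 - 556*x^2 + x*(-560) - 25*x^4) + (1 + x + 3*x^2)
= x * (-559)+x^2 * (-553)+x^5+3201 - 25 * x^4+208 * x^3
d) x * (-559)+x^2 * (-553)+x^5+3201 - 25 * x^4+208 * x^3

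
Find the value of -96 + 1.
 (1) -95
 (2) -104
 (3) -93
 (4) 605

-96 + 1 = -95
1) -95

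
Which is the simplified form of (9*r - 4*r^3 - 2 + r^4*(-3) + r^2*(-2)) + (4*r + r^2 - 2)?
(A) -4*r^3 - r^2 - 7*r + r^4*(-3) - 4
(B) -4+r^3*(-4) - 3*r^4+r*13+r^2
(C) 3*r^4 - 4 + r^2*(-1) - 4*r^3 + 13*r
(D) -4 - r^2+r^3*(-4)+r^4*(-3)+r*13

Adding the polynomials and combining like terms:
(9*r - 4*r^3 - 2 + r^4*(-3) + r^2*(-2)) + (4*r + r^2 - 2)
= -4 - r^2+r^3*(-4)+r^4*(-3)+r*13
D) -4 - r^2+r^3*(-4)+r^4*(-3)+r*13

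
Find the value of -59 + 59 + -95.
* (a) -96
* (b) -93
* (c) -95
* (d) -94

First: -59 + 59 = 0
Then: 0 + -95 = -95
c) -95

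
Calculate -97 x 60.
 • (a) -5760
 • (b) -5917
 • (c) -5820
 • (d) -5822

-97 * 60 = -5820
c) -5820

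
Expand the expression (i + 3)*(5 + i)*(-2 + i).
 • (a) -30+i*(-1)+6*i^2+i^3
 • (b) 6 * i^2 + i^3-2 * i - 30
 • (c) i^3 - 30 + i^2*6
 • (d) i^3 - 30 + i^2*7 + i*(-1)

Expanding (i + 3)*(5 + i)*(-2 + i):
= -30+i*(-1)+6*i^2+i^3
a) -30+i*(-1)+6*i^2+i^3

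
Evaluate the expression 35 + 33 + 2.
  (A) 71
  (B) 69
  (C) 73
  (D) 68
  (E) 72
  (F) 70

First: 35 + 33 = 68
Then: 68 + 2 = 70
F) 70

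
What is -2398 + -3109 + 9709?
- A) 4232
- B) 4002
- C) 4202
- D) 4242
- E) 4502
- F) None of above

First: -2398 + -3109 = -5507
Then: -5507 + 9709 = 4202
C) 4202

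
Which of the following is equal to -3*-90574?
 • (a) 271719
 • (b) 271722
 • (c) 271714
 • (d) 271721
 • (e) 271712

-3 * -90574 = 271722
b) 271722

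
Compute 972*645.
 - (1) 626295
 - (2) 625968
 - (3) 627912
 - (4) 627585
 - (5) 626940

972 * 645 = 626940
5) 626940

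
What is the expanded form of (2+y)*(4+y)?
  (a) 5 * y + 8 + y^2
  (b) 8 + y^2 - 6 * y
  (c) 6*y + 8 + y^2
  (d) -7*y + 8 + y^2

Expanding (2+y)*(4+y):
= 6*y + 8 + y^2
c) 6*y + 8 + y^2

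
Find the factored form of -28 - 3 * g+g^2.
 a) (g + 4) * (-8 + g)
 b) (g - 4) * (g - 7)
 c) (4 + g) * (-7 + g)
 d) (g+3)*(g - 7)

We need to factor -28 - 3 * g+g^2.
The factored form is (4 + g) * (-7 + g).
c) (4 + g) * (-7 + g)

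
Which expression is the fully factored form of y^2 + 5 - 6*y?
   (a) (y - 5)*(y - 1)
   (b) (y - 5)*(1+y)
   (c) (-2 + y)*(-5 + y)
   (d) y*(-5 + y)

We need to factor y^2 + 5 - 6*y.
The factored form is (y - 5)*(y - 1).
a) (y - 5)*(y - 1)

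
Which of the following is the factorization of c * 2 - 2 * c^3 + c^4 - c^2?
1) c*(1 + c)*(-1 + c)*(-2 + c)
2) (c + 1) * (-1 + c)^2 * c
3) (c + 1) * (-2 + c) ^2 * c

We need to factor c * 2 - 2 * c^3 + c^4 - c^2.
The factored form is c*(1 + c)*(-1 + c)*(-2 + c).
1) c*(1 + c)*(-1 + c)*(-2 + c)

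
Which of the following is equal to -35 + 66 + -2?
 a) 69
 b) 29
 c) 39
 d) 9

First: -35 + 66 = 31
Then: 31 + -2 = 29
b) 29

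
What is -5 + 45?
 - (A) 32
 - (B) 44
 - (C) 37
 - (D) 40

-5 + 45 = 40
D) 40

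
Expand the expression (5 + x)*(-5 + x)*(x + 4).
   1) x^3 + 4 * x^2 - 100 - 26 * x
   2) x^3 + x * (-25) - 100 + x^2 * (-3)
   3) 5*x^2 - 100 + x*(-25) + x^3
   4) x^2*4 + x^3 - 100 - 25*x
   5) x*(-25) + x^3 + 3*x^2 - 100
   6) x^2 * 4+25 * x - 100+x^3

Expanding (5 + x)*(-5 + x)*(x + 4):
= x^2*4 + x^3 - 100 - 25*x
4) x^2*4 + x^3 - 100 - 25*x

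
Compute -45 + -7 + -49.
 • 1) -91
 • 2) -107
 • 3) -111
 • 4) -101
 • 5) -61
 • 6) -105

First: -45 + -7 = -52
Then: -52 + -49 = -101
4) -101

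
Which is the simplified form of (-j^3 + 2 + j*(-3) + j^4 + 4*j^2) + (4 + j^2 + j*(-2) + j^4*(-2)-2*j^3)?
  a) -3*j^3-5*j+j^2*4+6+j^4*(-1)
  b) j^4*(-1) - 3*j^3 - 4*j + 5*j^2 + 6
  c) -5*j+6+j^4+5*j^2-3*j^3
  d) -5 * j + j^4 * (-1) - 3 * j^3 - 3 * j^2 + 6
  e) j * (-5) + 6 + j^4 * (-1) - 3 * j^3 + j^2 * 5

Adding the polynomials and combining like terms:
(-j^3 + 2 + j*(-3) + j^4 + 4*j^2) + (4 + j^2 + j*(-2) + j^4*(-2) - 2*j^3)
= j * (-5) + 6 + j^4 * (-1) - 3 * j^3 + j^2 * 5
e) j * (-5) + 6 + j^4 * (-1) - 3 * j^3 + j^2 * 5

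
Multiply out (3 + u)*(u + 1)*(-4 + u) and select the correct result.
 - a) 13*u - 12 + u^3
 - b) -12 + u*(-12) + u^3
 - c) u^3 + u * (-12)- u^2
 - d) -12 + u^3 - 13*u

Expanding (3 + u)*(u + 1)*(-4 + u):
= -12 + u^3 - 13*u
d) -12 + u^3 - 13*u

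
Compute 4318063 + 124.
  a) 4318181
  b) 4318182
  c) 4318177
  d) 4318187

4318063 + 124 = 4318187
d) 4318187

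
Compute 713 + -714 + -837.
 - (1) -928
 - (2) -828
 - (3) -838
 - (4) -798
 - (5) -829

First: 713 + -714 = -1
Then: -1 + -837 = -838
3) -838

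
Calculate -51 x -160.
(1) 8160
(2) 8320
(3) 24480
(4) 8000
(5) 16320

-51 * -160 = 8160
1) 8160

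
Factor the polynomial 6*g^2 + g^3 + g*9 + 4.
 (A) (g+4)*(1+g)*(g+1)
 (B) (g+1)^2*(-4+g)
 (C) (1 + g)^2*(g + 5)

We need to factor 6*g^2 + g^3 + g*9 + 4.
The factored form is (g+4)*(1+g)*(g+1).
A) (g+4)*(1+g)*(g+1)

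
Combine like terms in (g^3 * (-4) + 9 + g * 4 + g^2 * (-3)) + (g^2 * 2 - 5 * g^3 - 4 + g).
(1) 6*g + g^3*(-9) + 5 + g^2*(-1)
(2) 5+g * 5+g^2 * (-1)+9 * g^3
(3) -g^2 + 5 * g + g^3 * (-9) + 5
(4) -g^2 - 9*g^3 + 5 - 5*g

Adding the polynomials and combining like terms:
(g^3*(-4) + 9 + g*4 + g^2*(-3)) + (g^2*2 - 5*g^3 - 4 + g)
= -g^2 + 5 * g + g^3 * (-9) + 5
3) -g^2 + 5 * g + g^3 * (-9) + 5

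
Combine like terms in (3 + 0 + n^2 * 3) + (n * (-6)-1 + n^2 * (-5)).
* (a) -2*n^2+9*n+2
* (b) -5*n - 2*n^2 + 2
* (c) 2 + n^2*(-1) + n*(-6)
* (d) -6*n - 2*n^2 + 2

Adding the polynomials and combining like terms:
(3 + 0 + n^2*3) + (n*(-6) - 1 + n^2*(-5))
= -6*n - 2*n^2 + 2
d) -6*n - 2*n^2 + 2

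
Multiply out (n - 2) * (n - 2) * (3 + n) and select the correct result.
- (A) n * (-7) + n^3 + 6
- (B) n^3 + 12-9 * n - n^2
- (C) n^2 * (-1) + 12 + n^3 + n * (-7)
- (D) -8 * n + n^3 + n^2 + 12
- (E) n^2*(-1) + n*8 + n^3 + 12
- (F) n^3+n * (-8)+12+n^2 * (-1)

Expanding (n - 2) * (n - 2) * (3 + n):
= n^3+n * (-8)+12+n^2 * (-1)
F) n^3+n * (-8)+12+n^2 * (-1)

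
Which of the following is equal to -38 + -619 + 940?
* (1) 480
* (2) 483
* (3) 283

First: -38 + -619 = -657
Then: -657 + 940 = 283
3) 283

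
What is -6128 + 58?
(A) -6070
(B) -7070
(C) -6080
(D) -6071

-6128 + 58 = -6070
A) -6070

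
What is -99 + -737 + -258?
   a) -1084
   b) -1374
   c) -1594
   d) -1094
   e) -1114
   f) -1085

First: -99 + -737 = -836
Then: -836 + -258 = -1094
d) -1094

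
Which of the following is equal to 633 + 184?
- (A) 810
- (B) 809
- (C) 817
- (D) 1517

633 + 184 = 817
C) 817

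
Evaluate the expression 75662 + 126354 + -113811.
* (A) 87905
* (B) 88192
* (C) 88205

First: 75662 + 126354 = 202016
Then: 202016 + -113811 = 88205
C) 88205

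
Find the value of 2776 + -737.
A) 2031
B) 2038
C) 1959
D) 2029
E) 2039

2776 + -737 = 2039
E) 2039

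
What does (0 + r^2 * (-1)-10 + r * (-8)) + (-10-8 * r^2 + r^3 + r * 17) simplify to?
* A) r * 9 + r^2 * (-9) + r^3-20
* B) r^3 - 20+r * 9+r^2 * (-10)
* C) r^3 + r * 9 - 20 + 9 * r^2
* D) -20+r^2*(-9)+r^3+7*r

Adding the polynomials and combining like terms:
(0 + r^2*(-1) - 10 + r*(-8)) + (-10 - 8*r^2 + r^3 + r*17)
= r * 9 + r^2 * (-9) + r^3-20
A) r * 9 + r^2 * (-9) + r^3-20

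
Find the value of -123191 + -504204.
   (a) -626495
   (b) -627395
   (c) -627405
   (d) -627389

-123191 + -504204 = -627395
b) -627395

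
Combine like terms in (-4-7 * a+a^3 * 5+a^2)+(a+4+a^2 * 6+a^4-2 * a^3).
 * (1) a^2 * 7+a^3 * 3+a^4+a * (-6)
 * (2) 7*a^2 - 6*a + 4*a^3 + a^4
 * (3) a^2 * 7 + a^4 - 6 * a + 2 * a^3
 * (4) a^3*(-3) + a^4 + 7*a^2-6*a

Adding the polynomials and combining like terms:
(-4 - 7*a + a^3*5 + a^2) + (a + 4 + a^2*6 + a^4 - 2*a^3)
= a^2 * 7+a^3 * 3+a^4+a * (-6)
1) a^2 * 7+a^3 * 3+a^4+a * (-6)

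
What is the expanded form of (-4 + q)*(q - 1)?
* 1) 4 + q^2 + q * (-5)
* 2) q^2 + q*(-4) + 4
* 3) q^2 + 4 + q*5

Expanding (-4 + q)*(q - 1):
= 4 + q^2 + q * (-5)
1) 4 + q^2 + q * (-5)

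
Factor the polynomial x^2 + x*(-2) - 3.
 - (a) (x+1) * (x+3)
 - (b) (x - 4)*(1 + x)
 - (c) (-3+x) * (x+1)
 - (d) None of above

We need to factor x^2 + x*(-2) - 3.
The factored form is (-3+x) * (x+1).
c) (-3+x) * (x+1)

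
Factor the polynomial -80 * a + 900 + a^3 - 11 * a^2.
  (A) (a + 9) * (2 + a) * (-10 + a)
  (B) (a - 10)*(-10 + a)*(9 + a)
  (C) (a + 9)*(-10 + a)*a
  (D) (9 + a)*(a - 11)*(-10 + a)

We need to factor -80 * a + 900 + a^3 - 11 * a^2.
The factored form is (a - 10)*(-10 + a)*(9 + a).
B) (a - 10)*(-10 + a)*(9 + a)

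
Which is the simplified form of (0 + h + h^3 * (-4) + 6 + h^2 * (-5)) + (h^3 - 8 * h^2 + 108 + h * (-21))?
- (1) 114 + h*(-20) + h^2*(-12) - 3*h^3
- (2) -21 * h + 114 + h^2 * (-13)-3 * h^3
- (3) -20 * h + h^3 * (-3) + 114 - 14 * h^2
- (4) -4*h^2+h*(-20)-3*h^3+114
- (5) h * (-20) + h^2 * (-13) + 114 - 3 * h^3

Adding the polynomials and combining like terms:
(0 + h + h^3*(-4) + 6 + h^2*(-5)) + (h^3 - 8*h^2 + 108 + h*(-21))
= h * (-20) + h^2 * (-13) + 114 - 3 * h^3
5) h * (-20) + h^2 * (-13) + 114 - 3 * h^3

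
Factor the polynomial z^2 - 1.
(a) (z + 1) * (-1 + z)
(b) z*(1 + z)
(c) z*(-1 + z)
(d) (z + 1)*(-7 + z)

We need to factor z^2 - 1.
The factored form is (z + 1) * (-1 + z).
a) (z + 1) * (-1 + z)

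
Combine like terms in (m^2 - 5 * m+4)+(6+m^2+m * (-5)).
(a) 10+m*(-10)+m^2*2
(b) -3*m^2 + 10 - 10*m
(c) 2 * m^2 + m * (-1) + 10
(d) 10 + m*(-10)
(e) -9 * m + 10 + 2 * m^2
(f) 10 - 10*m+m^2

Adding the polynomials and combining like terms:
(m^2 - 5*m + 4) + (6 + m^2 + m*(-5))
= 10+m*(-10)+m^2*2
a) 10+m*(-10)+m^2*2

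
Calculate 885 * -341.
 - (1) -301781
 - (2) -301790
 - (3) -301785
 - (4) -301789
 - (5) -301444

885 * -341 = -301785
3) -301785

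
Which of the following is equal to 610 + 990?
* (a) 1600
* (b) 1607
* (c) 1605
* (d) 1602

610 + 990 = 1600
a) 1600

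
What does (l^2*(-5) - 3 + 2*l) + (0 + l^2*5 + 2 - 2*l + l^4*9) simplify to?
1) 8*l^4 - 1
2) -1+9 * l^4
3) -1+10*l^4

Adding the polynomials and combining like terms:
(l^2*(-5) - 3 + 2*l) + (0 + l^2*5 + 2 - 2*l + l^4*9)
= -1+9 * l^4
2) -1+9 * l^4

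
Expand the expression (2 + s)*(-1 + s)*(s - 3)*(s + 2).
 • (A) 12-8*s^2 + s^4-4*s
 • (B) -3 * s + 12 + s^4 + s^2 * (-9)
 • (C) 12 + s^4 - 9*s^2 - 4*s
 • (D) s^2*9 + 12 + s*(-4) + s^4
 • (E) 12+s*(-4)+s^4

Expanding (2 + s)*(-1 + s)*(s - 3)*(s + 2):
= 12 + s^4 - 9*s^2 - 4*s
C) 12 + s^4 - 9*s^2 - 4*s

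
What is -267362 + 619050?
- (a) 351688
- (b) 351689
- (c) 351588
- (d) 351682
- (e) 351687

-267362 + 619050 = 351688
a) 351688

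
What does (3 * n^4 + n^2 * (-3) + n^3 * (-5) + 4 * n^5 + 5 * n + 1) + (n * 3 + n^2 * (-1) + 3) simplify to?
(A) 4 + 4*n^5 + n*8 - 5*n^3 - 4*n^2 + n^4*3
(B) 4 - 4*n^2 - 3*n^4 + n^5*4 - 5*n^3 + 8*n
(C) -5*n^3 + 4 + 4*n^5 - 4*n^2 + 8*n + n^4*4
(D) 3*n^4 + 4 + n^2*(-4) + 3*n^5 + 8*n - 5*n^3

Adding the polynomials and combining like terms:
(3*n^4 + n^2*(-3) + n^3*(-5) + 4*n^5 + 5*n + 1) + (n*3 + n^2*(-1) + 3)
= 4 + 4*n^5 + n*8 - 5*n^3 - 4*n^2 + n^4*3
A) 4 + 4*n^5 + n*8 - 5*n^3 - 4*n^2 + n^4*3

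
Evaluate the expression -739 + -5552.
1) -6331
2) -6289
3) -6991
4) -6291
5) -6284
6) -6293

-739 + -5552 = -6291
4) -6291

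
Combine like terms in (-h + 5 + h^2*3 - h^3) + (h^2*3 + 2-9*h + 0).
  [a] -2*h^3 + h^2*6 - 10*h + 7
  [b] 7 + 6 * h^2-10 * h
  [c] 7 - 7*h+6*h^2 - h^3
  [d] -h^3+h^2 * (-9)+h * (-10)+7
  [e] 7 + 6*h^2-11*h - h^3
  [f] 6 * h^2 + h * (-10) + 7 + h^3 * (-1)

Adding the polynomials and combining like terms:
(-h + 5 + h^2*3 - h^3) + (h^2*3 + 2 - 9*h + 0)
= 6 * h^2 + h * (-10) + 7 + h^3 * (-1)
f) 6 * h^2 + h * (-10) + 7 + h^3 * (-1)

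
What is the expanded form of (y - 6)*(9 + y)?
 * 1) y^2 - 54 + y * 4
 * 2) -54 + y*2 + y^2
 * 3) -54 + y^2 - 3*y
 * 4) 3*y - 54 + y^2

Expanding (y - 6)*(9 + y):
= 3*y - 54 + y^2
4) 3*y - 54 + y^2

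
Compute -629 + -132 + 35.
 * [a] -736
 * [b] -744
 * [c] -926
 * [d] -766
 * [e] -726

First: -629 + -132 = -761
Then: -761 + 35 = -726
e) -726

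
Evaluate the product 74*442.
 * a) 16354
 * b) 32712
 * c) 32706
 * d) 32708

74 * 442 = 32708
d) 32708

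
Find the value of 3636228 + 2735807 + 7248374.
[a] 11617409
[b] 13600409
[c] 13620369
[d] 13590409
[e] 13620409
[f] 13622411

First: 3636228 + 2735807 = 6372035
Then: 6372035 + 7248374 = 13620409
e) 13620409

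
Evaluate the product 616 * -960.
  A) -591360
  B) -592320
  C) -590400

616 * -960 = -591360
A) -591360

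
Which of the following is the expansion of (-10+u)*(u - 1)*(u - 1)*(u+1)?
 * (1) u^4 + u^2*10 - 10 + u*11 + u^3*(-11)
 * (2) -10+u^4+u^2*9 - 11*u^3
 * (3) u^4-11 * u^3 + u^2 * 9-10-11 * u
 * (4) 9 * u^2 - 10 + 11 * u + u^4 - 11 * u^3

Expanding (-10+u)*(u - 1)*(u - 1)*(u+1):
= 9 * u^2 - 10 + 11 * u + u^4 - 11 * u^3
4) 9 * u^2 - 10 + 11 * u + u^4 - 11 * u^3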